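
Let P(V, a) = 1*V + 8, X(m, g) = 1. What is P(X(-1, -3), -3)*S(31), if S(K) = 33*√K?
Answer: 297*√31 ≈ 1653.6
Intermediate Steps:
P(V, a) = 8 + V (P(V, a) = V + 8 = 8 + V)
P(X(-1, -3), -3)*S(31) = (8 + 1)*(33*√31) = 9*(33*√31) = 297*√31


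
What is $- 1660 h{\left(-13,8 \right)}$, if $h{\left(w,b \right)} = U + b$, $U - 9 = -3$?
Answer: $-23240$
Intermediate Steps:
$U = 6$ ($U = 9 - 3 = 6$)
$h{\left(w,b \right)} = 6 + b$
$- 1660 h{\left(-13,8 \right)} = - 1660 \left(6 + 8\right) = \left(-1660\right) 14 = -23240$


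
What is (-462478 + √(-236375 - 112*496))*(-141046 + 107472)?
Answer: 15527236372 - 33574*I*√291927 ≈ 1.5527e+10 - 1.814e+7*I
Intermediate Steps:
(-462478 + √(-236375 - 112*496))*(-141046 + 107472) = (-462478 + √(-236375 - 55552))*(-33574) = (-462478 + √(-291927))*(-33574) = (-462478 + I*√291927)*(-33574) = 15527236372 - 33574*I*√291927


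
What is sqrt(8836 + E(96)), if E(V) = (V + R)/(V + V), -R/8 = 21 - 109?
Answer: sqrt(318246)/6 ≈ 94.022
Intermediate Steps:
R = 704 (R = -8*(21 - 109) = -8*(-88) = 704)
E(V) = (704 + V)/(2*V) (E(V) = (V + 704)/(V + V) = (704 + V)/((2*V)) = (704 + V)*(1/(2*V)) = (704 + V)/(2*V))
sqrt(8836 + E(96)) = sqrt(8836 + (1/2)*(704 + 96)/96) = sqrt(8836 + (1/2)*(1/96)*800) = sqrt(8836 + 25/6) = sqrt(53041/6) = sqrt(318246)/6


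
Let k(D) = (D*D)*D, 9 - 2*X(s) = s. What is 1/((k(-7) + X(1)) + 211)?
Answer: -1/128 ≈ -0.0078125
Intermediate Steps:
X(s) = 9/2 - s/2
k(D) = D³ (k(D) = D²*D = D³)
1/((k(-7) + X(1)) + 211) = 1/(((-7)³ + (9/2 - ½*1)) + 211) = 1/((-343 + (9/2 - ½)) + 211) = 1/((-343 + 4) + 211) = 1/(-339 + 211) = 1/(-128) = -1/128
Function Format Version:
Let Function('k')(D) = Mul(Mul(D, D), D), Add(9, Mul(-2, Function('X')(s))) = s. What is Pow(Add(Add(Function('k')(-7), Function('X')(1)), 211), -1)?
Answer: Rational(-1, 128) ≈ -0.0078125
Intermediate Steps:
Function('X')(s) = Add(Rational(9, 2), Mul(Rational(-1, 2), s))
Function('k')(D) = Pow(D, 3) (Function('k')(D) = Mul(Pow(D, 2), D) = Pow(D, 3))
Pow(Add(Add(Function('k')(-7), Function('X')(1)), 211), -1) = Pow(Add(Add(Pow(-7, 3), Add(Rational(9, 2), Mul(Rational(-1, 2), 1))), 211), -1) = Pow(Add(Add(-343, Add(Rational(9, 2), Rational(-1, 2))), 211), -1) = Pow(Add(Add(-343, 4), 211), -1) = Pow(Add(-339, 211), -1) = Pow(-128, -1) = Rational(-1, 128)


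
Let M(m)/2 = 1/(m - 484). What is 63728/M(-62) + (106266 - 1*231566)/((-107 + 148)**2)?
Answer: -29245732964/1681 ≈ -1.7398e+7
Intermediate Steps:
M(m) = 2/(-484 + m) (M(m) = 2/(m - 484) = 2/(-484 + m))
63728/M(-62) + (106266 - 1*231566)/((-107 + 148)**2) = 63728/((2/(-484 - 62))) + (106266 - 1*231566)/((-107 + 148)**2) = 63728/((2/(-546))) + (106266 - 231566)/(41**2) = 63728/((2*(-1/546))) - 125300/1681 = 63728/(-1/273) - 125300*1/1681 = 63728*(-273) - 125300/1681 = -17397744 - 125300/1681 = -29245732964/1681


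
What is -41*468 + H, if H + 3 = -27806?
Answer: -46997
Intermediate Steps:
H = -27809 (H = -3 - 27806 = -27809)
-41*468 + H = -41*468 - 27809 = -19188 - 27809 = -46997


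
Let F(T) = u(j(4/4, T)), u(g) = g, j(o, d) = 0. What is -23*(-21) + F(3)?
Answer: 483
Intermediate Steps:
F(T) = 0
-23*(-21) + F(3) = -23*(-21) + 0 = 483 + 0 = 483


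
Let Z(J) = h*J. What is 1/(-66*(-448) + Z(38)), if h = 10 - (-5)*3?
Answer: 1/30518 ≈ 3.2768e-5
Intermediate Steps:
h = 25 (h = 10 - 1*(-15) = 10 + 15 = 25)
Z(J) = 25*J
1/(-66*(-448) + Z(38)) = 1/(-66*(-448) + 25*38) = 1/(29568 + 950) = 1/30518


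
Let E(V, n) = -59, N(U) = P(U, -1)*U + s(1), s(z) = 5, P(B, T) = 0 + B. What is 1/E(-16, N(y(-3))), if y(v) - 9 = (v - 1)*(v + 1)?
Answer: -1/59 ≈ -0.016949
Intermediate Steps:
P(B, T) = B
y(v) = 9 + (1 + v)*(-1 + v) (y(v) = 9 + (v - 1)*(v + 1) = 9 + (-1 + v)*(1 + v) = 9 + (1 + v)*(-1 + v))
N(U) = 5 + U**2 (N(U) = U*U + 5 = U**2 + 5 = 5 + U**2)
1/E(-16, N(y(-3))) = 1/(-59) = -1/59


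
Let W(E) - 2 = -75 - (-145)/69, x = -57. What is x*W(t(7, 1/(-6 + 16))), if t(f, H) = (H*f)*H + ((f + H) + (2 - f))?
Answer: 92948/23 ≈ 4041.2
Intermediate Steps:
t(f, H) = 2 + H + f*H² (t(f, H) = f*H² + ((H + f) + (2 - f)) = f*H² + (2 + H) = 2 + H + f*H²)
W(E) = -4892/69 (W(E) = 2 + (-75 - (-145)/69) = 2 + (-75 - 1*(-145/69)) = 2 + (-75 + 145/69) = 2 - 5030/69 = -4892/69)
x*W(t(7, 1/(-6 + 16))) = -57*(-4892/69) = 92948/23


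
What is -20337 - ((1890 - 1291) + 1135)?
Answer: -22071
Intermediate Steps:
-20337 - ((1890 - 1291) + 1135) = -20337 - (599 + 1135) = -20337 - 1*1734 = -20337 - 1734 = -22071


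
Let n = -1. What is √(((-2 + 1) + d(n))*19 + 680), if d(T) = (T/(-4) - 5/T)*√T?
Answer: √(2644 + 399*I)/2 ≈ 25.783 + 1.9344*I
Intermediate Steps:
d(T) = √T*(-5/T - T/4) (d(T) = (T*(-¼) - 5/T)*√T = (-T/4 - 5/T)*√T = (-5/T - T/4)*√T = √T*(-5/T - T/4))
√(((-2 + 1) + d(n))*19 + 680) = √(((-2 + 1) + (-20 - 1*(-1)²)/(4*√(-1)))*19 + 680) = √((-1 + (-I)*(-20 - 1*1)/4)*19 + 680) = √((-1 + (-I)*(-20 - 1)/4)*19 + 680) = √((-1 + (¼)*(-I)*(-21))*19 + 680) = √((-1 + 21*I/4)*19 + 680) = √((-19 + 399*I/4) + 680) = √(661 + 399*I/4)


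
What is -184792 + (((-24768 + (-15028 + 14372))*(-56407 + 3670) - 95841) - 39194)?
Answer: 1340465661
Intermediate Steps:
-184792 + (((-24768 + (-15028 + 14372))*(-56407 + 3670) - 95841) - 39194) = -184792 + (((-24768 - 656)*(-52737) - 95841) - 39194) = -184792 + ((-25424*(-52737) - 95841) - 39194) = -184792 + ((1340785488 - 95841) - 39194) = -184792 + (1340689647 - 39194) = -184792 + 1340650453 = 1340465661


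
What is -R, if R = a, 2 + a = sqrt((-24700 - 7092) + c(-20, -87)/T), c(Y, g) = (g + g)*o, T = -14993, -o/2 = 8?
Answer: 2 - 28*I*sqrt(10838905)/517 ≈ 2.0 - 178.3*I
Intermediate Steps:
o = -16 (o = -2*8 = -16)
c(Y, g) = -32*g (c(Y, g) = (g + g)*(-16) = (2*g)*(-16) = -32*g)
a = -2 + 28*I*sqrt(10838905)/517 (a = -2 + sqrt((-24700 - 7092) - 32*(-87)/(-14993)) = -2 + sqrt(-31792 + 2784*(-1/14993)) = -2 + sqrt(-31792 - 96/517) = -2 + sqrt(-16436560/517) = -2 + 28*I*sqrt(10838905)/517 ≈ -2.0 + 178.3*I)
R = -2 + 28*I*sqrt(10838905)/517 ≈ -2.0 + 178.3*I
-R = -(-2 + 28*I*sqrt(10838905)/517) = 2 - 28*I*sqrt(10838905)/517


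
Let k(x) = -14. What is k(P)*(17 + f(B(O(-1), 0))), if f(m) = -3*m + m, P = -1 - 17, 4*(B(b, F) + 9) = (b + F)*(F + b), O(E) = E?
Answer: -483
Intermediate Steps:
B(b, F) = -9 + (F + b)²/4 (B(b, F) = -9 + ((b + F)*(F + b))/4 = -9 + ((F + b)*(F + b))/4 = -9 + (F + b)²/4)
P = -18
f(m) = -2*m
k(P)*(17 + f(B(O(-1), 0))) = -14*(17 - 2*(-9 + (0 - 1)²/4)) = -14*(17 - 2*(-9 + (¼)*(-1)²)) = -14*(17 - 2*(-9 + (¼)*1)) = -14*(17 - 2*(-9 + ¼)) = -14*(17 - 2*(-35/4)) = -14*(17 + 35/2) = -14*69/2 = -483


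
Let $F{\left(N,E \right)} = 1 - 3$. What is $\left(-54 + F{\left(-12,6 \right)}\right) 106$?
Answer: $-5936$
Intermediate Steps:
$F{\left(N,E \right)} = -2$ ($F{\left(N,E \right)} = 1 - 3 = -2$)
$\left(-54 + F{\left(-12,6 \right)}\right) 106 = \left(-54 - 2\right) 106 = \left(-56\right) 106 = -5936$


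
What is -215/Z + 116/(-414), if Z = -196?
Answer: 33137/40572 ≈ 0.81675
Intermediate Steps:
-215/Z + 116/(-414) = -215/(-196) + 116/(-414) = -215*(-1/196) + 116*(-1/414) = 215/196 - 58/207 = 33137/40572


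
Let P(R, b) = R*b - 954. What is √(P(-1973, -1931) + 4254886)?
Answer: √8063795 ≈ 2839.7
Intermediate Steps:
P(R, b) = -954 + R*b
√(P(-1973, -1931) + 4254886) = √((-954 - 1973*(-1931)) + 4254886) = √((-954 + 3809863) + 4254886) = √(3808909 + 4254886) = √8063795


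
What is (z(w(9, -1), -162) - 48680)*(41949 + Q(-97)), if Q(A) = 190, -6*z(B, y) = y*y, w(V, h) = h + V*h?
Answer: -2235642506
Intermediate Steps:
z(B, y) = -y**2/6 (z(B, y) = -y*y/6 = -y**2/6)
(z(w(9, -1), -162) - 48680)*(41949 + Q(-97)) = (-1/6*(-162)**2 - 48680)*(41949 + 190) = (-1/6*26244 - 48680)*42139 = (-4374 - 48680)*42139 = -53054*42139 = -2235642506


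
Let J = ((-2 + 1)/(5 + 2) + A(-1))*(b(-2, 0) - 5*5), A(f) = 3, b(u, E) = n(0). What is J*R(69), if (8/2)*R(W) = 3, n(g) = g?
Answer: -375/7 ≈ -53.571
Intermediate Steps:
b(u, E) = 0
R(W) = ¾ (R(W) = (¼)*3 = ¾)
J = -500/7 (J = ((-2 + 1)/(5 + 2) + 3)*(0 - 5*5) = (-1/7 + 3)*(0 - 25) = (-1*⅐ + 3)*(-25) = (-⅐ + 3)*(-25) = (20/7)*(-25) = -500/7 ≈ -71.429)
J*R(69) = -500/7*¾ = -375/7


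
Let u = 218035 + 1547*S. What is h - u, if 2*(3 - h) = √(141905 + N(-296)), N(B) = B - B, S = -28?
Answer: -174716 - √141905/2 ≈ -1.7490e+5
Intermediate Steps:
N(B) = 0
h = 3 - √141905/2 (h = 3 - √(141905 + 0)/2 = 3 - √141905/2 ≈ -185.35)
u = 174719 (u = 218035 + 1547*(-28) = 218035 - 43316 = 174719)
h - u = (3 - √141905/2) - 1*174719 = (3 - √141905/2) - 174719 = -174716 - √141905/2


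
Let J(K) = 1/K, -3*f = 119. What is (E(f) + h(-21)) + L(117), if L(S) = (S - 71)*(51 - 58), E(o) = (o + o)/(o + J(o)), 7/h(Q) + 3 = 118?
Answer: -52135888/162955 ≈ -319.94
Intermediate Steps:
f = -119/3 (f = -⅓*119 = -119/3 ≈ -39.667)
h(Q) = 7/115 (h(Q) = 7/(-3 + 118) = 7/115)
E(o) = 2*o/(o + 1/o) (E(o) = (o + o)/(o + 1/o) = (2*o)/(o + 1/o) = 2*o/(o + 1/o))
L(S) = 497 - 7*S (L(S) = (-71 + S)*(-7) = 497 - 7*S)
(E(f) + h(-21)) + L(117) = (2*(-119/3)²/(1 + (-119/3)²) + 7/115) + (497 - 7*117) = (2*(14161/9)/(1 + 14161/9) + 7/115) + (497 - 819) = (2*(14161/9)/(14170/9) + 7/115) - 322 = (2*(14161/9)*(9/14170) + 7/115) - 322 = (14161/7085 + 7/115) - 322 = 335622/162955 - 322 = -52135888/162955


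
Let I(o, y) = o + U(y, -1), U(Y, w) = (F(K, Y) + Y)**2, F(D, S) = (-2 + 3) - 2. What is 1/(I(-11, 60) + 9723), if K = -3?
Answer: 1/13193 ≈ 7.5798e-5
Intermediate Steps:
F(D, S) = -1 (F(D, S) = 1 - 2 = -1)
U(Y, w) = (-1 + Y)**2
I(o, y) = o + (-1 + y)**2
1/(I(-11, 60) + 9723) = 1/((-11 + (-1 + 60)**2) + 9723) = 1/((-11 + 59**2) + 9723) = 1/((-11 + 3481) + 9723) = 1/(3470 + 9723) = 1/13193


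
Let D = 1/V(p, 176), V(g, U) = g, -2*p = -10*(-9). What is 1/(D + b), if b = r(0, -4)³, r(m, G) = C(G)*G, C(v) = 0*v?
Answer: -45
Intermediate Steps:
p = -45 (p = -(-5)*(-9) = -½*90 = -45)
C(v) = 0
r(m, G) = 0 (r(m, G) = 0*G = 0)
D = -1/45 (D = 1/(-45) = -1/45 ≈ -0.022222)
b = 0 (b = 0³ = 0)
1/(D + b) = 1/(-1/45 + 0) = 1/(-1/45) = -45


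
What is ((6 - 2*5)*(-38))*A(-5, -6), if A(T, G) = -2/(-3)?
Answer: 304/3 ≈ 101.33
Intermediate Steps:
A(T, G) = ⅔ (A(T, G) = -2*(-⅓) = ⅔)
((6 - 2*5)*(-38))*A(-5, -6) = ((6 - 2*5)*(-38))*(⅔) = ((6 - 10)*(-38))*(⅔) = -4*(-38)*(⅔) = 152*(⅔) = 304/3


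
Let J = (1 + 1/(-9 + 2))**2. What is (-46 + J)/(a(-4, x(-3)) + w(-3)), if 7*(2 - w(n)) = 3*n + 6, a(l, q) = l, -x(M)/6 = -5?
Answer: 2218/77 ≈ 28.805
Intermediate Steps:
x(M) = 30 (x(M) = -6*(-5) = 30)
w(n) = 8/7 - 3*n/7 (w(n) = 2 - (3*n + 6)/7 = 2 - (6 + 3*n)/7 = 2 + (-6/7 - 3*n/7) = 8/7 - 3*n/7)
J = 36/49 (J = (1 + 1/(-7))**2 = (1 - 1/7)**2 = (6/7)**2 = 36/49 ≈ 0.73469)
(-46 + J)/(a(-4, x(-3)) + w(-3)) = (-46 + 36/49)/(-4 + (8/7 - 3/7*(-3))) = -2218/(49*(-4 + (8/7 + 9/7))) = -2218/(49*(-4 + 17/7)) = -2218/(49*(-11/7)) = -2218/49*(-7/11) = 2218/77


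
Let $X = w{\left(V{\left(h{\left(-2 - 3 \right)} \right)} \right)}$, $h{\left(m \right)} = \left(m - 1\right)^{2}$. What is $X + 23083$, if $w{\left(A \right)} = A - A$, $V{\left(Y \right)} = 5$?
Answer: $23083$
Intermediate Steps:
$h{\left(m \right)} = \left(-1 + m\right)^{2}$
$w{\left(A \right)} = 0$
$X = 0$
$X + 23083 = 0 + 23083 = 23083$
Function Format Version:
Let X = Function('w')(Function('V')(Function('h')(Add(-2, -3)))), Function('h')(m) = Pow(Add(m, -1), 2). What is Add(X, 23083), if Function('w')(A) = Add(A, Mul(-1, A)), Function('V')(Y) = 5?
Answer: 23083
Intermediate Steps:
Function('h')(m) = Pow(Add(-1, m), 2)
Function('w')(A) = 0
X = 0
Add(X, 23083) = Add(0, 23083) = 23083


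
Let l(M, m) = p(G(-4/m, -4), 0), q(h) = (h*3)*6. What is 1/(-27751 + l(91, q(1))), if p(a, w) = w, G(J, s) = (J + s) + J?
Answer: -1/27751 ≈ -3.6035e-5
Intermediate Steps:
G(J, s) = s + 2*J
q(h) = 18*h (q(h) = (3*h)*6 = 18*h)
l(M, m) = 0
1/(-27751 + l(91, q(1))) = 1/(-27751 + 0) = 1/(-27751) = -1/27751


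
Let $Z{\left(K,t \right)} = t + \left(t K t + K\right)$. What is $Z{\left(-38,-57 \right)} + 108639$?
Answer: $-14918$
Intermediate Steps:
$Z{\left(K,t \right)} = K + t + K t^{2}$ ($Z{\left(K,t \right)} = t + \left(K t t + K\right) = t + \left(K t^{2} + K\right) = t + \left(K + K t^{2}\right) = K + t + K t^{2}$)
$Z{\left(-38,-57 \right)} + 108639 = \left(-38 - 57 - 38 \left(-57\right)^{2}\right) + 108639 = \left(-38 - 57 - 123462\right) + 108639 = -123557 + 108639 = -14918$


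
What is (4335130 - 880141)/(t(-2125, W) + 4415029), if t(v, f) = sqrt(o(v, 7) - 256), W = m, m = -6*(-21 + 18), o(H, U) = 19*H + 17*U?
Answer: 15253876629681/19492481111353 - 27639912*I*sqrt(633)/19492481111353 ≈ 0.78255 - 3.5676e-5*I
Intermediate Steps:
o(H, U) = 17*U + 19*H
m = 18 (m = -6*(-3) = 18)
W = 18
t(v, f) = sqrt(-137 + 19*v) (t(v, f) = sqrt((17*7 + 19*v) - 256) = sqrt((119 + 19*v) - 256) = sqrt(-137 + 19*v))
(4335130 - 880141)/(t(-2125, W) + 4415029) = (4335130 - 880141)/(sqrt(-137 + 19*(-2125)) + 4415029) = 3454989/(sqrt(-137 - 40375) + 4415029) = 3454989/(sqrt(-40512) + 4415029) = 3454989/(8*I*sqrt(633) + 4415029) = 3454989/(4415029 + 8*I*sqrt(633))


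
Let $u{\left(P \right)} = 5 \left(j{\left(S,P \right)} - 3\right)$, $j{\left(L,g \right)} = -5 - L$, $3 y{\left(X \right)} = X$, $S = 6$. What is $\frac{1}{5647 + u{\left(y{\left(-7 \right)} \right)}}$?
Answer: $\frac{1}{5577} \approx 0.00017931$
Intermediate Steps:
$y{\left(X \right)} = \frac{X}{3}$
$u{\left(P \right)} = -70$ ($u{\left(P \right)} = 5 \left(\left(-5 - 6\right) - 3\right) = 5 \left(-11 - 3\right) = 5 \left(-14\right) = -70$)
$\frac{1}{5647 + u{\left(y{\left(-7 \right)} \right)}} = \frac{1}{5647 - 70} = \frac{1}{5577}$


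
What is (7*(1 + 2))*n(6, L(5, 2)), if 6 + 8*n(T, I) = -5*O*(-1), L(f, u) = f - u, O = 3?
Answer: 189/8 ≈ 23.625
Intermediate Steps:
n(T, I) = 9/8 (n(T, I) = -3/4 + (-5*3*(-1))/8 = -3/4 + (-15*(-1))/8 = -3/4 + (1/8)*15 = -3/4 + 15/8 = 9/8)
(7*(1 + 2))*n(6, L(5, 2)) = (7*(1 + 2))*(9/8) = (7*3)*(9/8) = 21*(9/8) = 189/8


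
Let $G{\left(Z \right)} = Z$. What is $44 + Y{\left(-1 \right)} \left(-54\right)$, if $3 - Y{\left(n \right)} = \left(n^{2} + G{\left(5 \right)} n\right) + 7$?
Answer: $44$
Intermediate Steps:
$Y{\left(n \right)} = -4 - n^{2} - 5 n$ ($Y{\left(n \right)} = 3 - \left(\left(n^{2} + 5 n\right) + 7\right) = 3 - \left(7 + n^{2} + 5 n\right) = -4 - n^{2} - 5 n$)
$44 + Y{\left(-1 \right)} \left(-54\right) = 44 + \left(-4 - \left(-1\right)^{2} - -5\right) \left(-54\right) = 44 + \left(-4 - 1 + 5\right) \left(-54\right) = 44 + 0 \left(-54\right) = 44 + 0 = 44$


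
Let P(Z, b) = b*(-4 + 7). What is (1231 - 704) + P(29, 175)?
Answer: 1052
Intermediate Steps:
P(Z, b) = 3*b (P(Z, b) = b*3 = 3*b)
(1231 - 704) + P(29, 175) = (1231 - 704) + 3*175 = 527 + 525 = 1052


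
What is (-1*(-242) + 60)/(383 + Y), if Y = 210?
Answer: 302/593 ≈ 0.50927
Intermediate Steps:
(-1*(-242) + 60)/(383 + Y) = (-1*(-242) + 60)/(383 + 210) = (242 + 60)/593 = 302*(1/593) = 302/593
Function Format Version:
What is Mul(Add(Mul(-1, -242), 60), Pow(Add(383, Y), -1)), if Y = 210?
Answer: Rational(302, 593) ≈ 0.50927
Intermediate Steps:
Mul(Add(Mul(-1, -242), 60), Pow(Add(383, Y), -1)) = Mul(Add(Mul(-1, -242), 60), Pow(Add(383, 210), -1)) = Mul(Add(242, 60), Pow(593, -1)) = Mul(302, Rational(1, 593)) = Rational(302, 593)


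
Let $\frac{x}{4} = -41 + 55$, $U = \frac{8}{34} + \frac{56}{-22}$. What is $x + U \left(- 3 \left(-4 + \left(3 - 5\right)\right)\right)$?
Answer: $\frac{2696}{187} \approx 14.417$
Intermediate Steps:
$U = - \frac{432}{187}$ ($U = 8 \cdot \frac{1}{34} + 56 \left(- \frac{1}{22}\right) = \frac{4}{17} - \frac{28}{11} = - \frac{432}{187} \approx -2.3102$)
$x = 56$ ($x = 4 \left(-41 + 55\right) = 4 \cdot 14 = 56$)
$x + U \left(- 3 \left(-4 + \left(3 - 5\right)\right)\right) = 56 - \frac{432 \left(- 3 \left(-4 + \left(3 - 5\right)\right)\right)}{187} = 56 - \frac{432 \left(- 3 \left(-4 - 2\right)\right)}{187} = 56 - \frac{432 \left(\left(-3\right) \left(-6\right)\right)}{187} = 56 - \frac{7776}{187} = \frac{2696}{187}$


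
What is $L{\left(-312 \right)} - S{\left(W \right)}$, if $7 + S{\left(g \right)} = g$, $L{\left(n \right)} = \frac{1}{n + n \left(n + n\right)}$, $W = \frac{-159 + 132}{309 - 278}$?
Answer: $\frac{47427775}{6025656} \approx 7.871$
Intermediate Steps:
$W = - \frac{27}{31} \approx -0.87097$
$L{\left(n \right)} = \frac{1}{n + 2 n^{2}}$ ($L{\left(n \right)} = \frac{1}{n + n 2 n} = \frac{1}{n + 2 n^{2}}$)
$S{\left(g \right)} = -7 + g$
$L{\left(-312 \right)} - S{\left(W \right)} = \frac{1}{\left(-312\right) \left(1 + 2 \left(-312\right)\right)} - \left(-7 - \frac{27}{31}\right) = - \frac{1}{312 \left(1 - 624\right)} - - \frac{244}{31} = - \frac{1}{312 \left(-623\right)} + \frac{244}{31} = \left(- \frac{1}{312}\right) \left(- \frac{1}{623}\right) + \frac{244}{31} = \frac{1}{194376} + \frac{244}{31} = \frac{47427775}{6025656}$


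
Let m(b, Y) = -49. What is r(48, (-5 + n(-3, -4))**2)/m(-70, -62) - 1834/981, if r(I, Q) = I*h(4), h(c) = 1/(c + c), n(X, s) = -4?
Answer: -95752/48069 ≈ -1.9920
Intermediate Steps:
h(c) = 1/(2*c)
r(I, Q) = I/8 (r(I, Q) = I*((1/2)/4) = I*((1/2)*(1/4)) = I*(1/8) = I/8)
r(48, (-5 + n(-3, -4))**2)/m(-70, -62) - 1834/981 = ((1/8)*48)/(-49) - 1834/981 = 6*(-1/49) - 1834*1/981 = -6/49 - 1834/981 = -95752/48069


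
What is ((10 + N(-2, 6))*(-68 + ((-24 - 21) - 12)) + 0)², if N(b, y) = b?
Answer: 1000000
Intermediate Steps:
((10 + N(-2, 6))*(-68 + ((-24 - 21) - 12)) + 0)² = ((10 - 2)*(-68 + ((-24 - 21) - 12)) + 0)² = (8*(-68 + (-45 - 12)) + 0)² = (8*(-68 - 57) + 0)² = (8*(-125) + 0)² = (-1000 + 0)² = (-1000)² = 1000000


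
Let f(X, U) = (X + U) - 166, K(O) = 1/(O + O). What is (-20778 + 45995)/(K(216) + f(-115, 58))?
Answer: -10893744/96335 ≈ -113.08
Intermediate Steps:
K(O) = 1/(2*O)
f(X, U) = -166 + U + X (f(X, U) = (U + X) - 166 = -166 + U + X)
(-20778 + 45995)/(K(216) + f(-115, 58)) = (-20778 + 45995)/((½)/216 + (-166 + 58 - 115)) = 25217/((½)*(1/216) - 223) = 25217/(1/432 - 223) = 25217/(-96335/432) = 25217*(-432/96335) = -10893744/96335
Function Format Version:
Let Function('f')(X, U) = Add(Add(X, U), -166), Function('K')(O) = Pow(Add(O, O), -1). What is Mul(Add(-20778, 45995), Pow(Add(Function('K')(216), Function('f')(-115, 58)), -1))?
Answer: Rational(-10893744, 96335) ≈ -113.08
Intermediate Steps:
Function('K')(O) = Mul(Rational(1, 2), Pow(O, -1)) (Function('K')(O) = Pow(Mul(2, O), -1) = Mul(Rational(1, 2), Pow(O, -1)))
Function('f')(X, U) = Add(-166, U, X) (Function('f')(X, U) = Add(Add(U, X), -166) = Add(-166, U, X))
Mul(Add(-20778, 45995), Pow(Add(Function('K')(216), Function('f')(-115, 58)), -1)) = Mul(Add(-20778, 45995), Pow(Add(Mul(Rational(1, 2), Pow(216, -1)), Add(-166, 58, -115)), -1)) = Mul(25217, Pow(Add(Mul(Rational(1, 2), Rational(1, 216)), -223), -1)) = Mul(25217, Pow(Add(Rational(1, 432), -223), -1)) = Mul(25217, Pow(Rational(-96335, 432), -1)) = Mul(25217, Rational(-432, 96335)) = Rational(-10893744, 96335)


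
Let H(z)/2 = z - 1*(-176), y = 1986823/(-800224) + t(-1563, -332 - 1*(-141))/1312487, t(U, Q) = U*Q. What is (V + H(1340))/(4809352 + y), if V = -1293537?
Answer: -1355396233460049440/5051181149436279567 ≈ -0.26833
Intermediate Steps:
t(U, Q) = Q*U
y = -2368786087409/1050283597088 (y = 1986823/(-800224) + ((-332 - 1*(-141))*(-1563))/1312487 = 1986823*(-1/800224) + ((-332 + 141)*(-1563))*(1/1312487) = -1986823/800224 - 191*(-1563)*(1/1312487) = -1986823/800224 + 298533*(1/1312487) = -1986823/800224 + 298533/1312487 = -2368786087409/1050283597088 ≈ -2.2554)
H(z) = 352 + 2*z (H(z) = 2*(z - 1*(-176)) = 2*(z + 176) = 2*(176 + z) = 352 + 2*z)
(V + H(1340))/(4809352 + y) = (-1293537 + (352 + 2*1340))/(4809352 - 2368786087409/1050283597088) = (-1293537 + (352 + 2680))/(5051181149436279567/1050283597088) = (-1293537 + 3032)*(1050283597088/5051181149436279567) = -1290505*1050283597088/5051181149436279567 = -1355396233460049440/5051181149436279567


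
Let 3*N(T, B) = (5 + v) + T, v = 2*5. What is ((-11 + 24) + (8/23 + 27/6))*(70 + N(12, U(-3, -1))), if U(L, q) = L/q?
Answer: 64859/46 ≈ 1410.0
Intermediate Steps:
v = 10
N(T, B) = 5 + T/3 (N(T, B) = ((5 + 10) + T)/3 = (15 + T)/3 = 5 + T/3)
((-11 + 24) + (8/23 + 27/6))*(70 + N(12, U(-3, -1))) = ((-11 + 24) + (8/23 + 27/6))*(70 + (5 + (⅓)*12)) = (13 + (8*(1/23) + 27*(⅙)))*(70 + (5 + 4)) = (13 + (8/23 + 9/2))*(70 + 9) = (13 + 223/46)*79 = (821/46)*79 = 64859/46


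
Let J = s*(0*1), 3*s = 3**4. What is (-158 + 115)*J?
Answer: 0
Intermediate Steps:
s = 27 (s = (1/3)*3**4 = (1/3)*81 = 27)
J = 0 (J = 27*(0*1) = 27*0 = 0)
(-158 + 115)*J = (-158 + 115)*0 = -43*0 = 0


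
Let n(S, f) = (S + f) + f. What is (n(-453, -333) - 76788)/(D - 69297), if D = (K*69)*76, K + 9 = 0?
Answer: 25969/38831 ≈ 0.66877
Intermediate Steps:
K = -9 (K = -9 + 0 = -9)
n(S, f) = S + 2*f
D = -47196 (D = -9*69*76 = -621*76 = -47196)
(n(-453, -333) - 76788)/(D - 69297) = ((-453 + 2*(-333)) - 76788)/(-47196 - 69297) = ((-453 - 666) - 76788)/(-116493) = (-1119 - 76788)*(-1/116493) = -77907*(-1/116493) = 25969/38831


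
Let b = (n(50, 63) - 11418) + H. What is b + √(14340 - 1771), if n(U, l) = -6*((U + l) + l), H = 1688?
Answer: -10786 + √12569 ≈ -10674.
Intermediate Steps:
n(U, l) = -12*l - 6*U (n(U, l) = -6*(U + 2*l) = -12*l - 6*U)
b = -10786 (b = ((-12*63 - 6*50) - 11418) + 1688 = ((-756 - 300) - 11418) + 1688 = (-1056 - 11418) + 1688 = -12474 + 1688 = -10786)
b + √(14340 - 1771) = -10786 + √(14340 - 1771) = -10786 + √12569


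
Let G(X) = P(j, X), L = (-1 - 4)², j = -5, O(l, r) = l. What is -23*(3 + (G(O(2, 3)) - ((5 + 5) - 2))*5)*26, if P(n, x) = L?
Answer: -52624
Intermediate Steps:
L = 25 (L = (-5)² = 25)
P(n, x) = 25
G(X) = 25
-23*(3 + (G(O(2, 3)) - ((5 + 5) - 2))*5)*26 = -23*(3 + (25 - ((5 + 5) - 2))*5)*26 = -23*(3 + (25 - (10 - 2))*5)*26 = -23*(3 + (25 - 1*8)*5)*26 = -23*(3 + (25 - 8)*5)*26 = -23*(3 + 17*5)*26 = -23*(3 + 85)*26 = -23*88*26 = -2024*26 = -52624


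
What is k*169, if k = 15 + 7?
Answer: 3718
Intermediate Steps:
k = 22
k*169 = 22*169 = 3718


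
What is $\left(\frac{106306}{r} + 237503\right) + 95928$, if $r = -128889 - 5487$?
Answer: $\frac{22402508875}{67188} \approx 3.3343 \cdot 10^{5}$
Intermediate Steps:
$r = -134376$
$\left(\frac{106306}{r} + 237503\right) + 95928 = \left(\frac{106306}{-134376} + 237503\right) + 95928 = \left(106306 \left(- \frac{1}{134376}\right) + 237503\right) + 95928 = \left(- \frac{53153}{67188} + 237503\right) + 95928 = \frac{15957298411}{67188} + 95928 = \frac{22402508875}{67188}$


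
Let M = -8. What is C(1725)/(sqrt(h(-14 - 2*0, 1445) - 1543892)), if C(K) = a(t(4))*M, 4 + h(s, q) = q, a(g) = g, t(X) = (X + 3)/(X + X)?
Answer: 7*I*sqrt(1542451)/1542451 ≈ 0.0056363*I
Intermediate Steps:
t(X) = (3 + X)/(2*X) (t(X) = (3 + X)/((2*X)) = (3 + X)*(1/(2*X)) = (3 + X)/(2*X))
h(s, q) = -4 + q
C(K) = -7 (C(K) = ((1/2)*(3 + 4)/4)*(-8) = ((1/2)*(1/4)*7)*(-8) = (7/8)*(-8) = -7)
C(1725)/(sqrt(h(-14 - 2*0, 1445) - 1543892)) = -7/sqrt((-4 + 1445) - 1543892) = -7/sqrt(1441 - 1543892) = -7*(-I*sqrt(1542451)/1542451) = -(-7)*I*sqrt(1542451)/1542451 = 7*I*sqrt(1542451)/1542451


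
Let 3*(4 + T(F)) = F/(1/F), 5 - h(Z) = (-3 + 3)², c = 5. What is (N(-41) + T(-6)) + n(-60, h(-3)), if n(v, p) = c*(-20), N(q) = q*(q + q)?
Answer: 3270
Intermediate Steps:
h(Z) = 5 (h(Z) = 5 - (-3 + 3)² = 5 - 1*0² = 5 - 1*0 = 5 + 0 = 5)
N(q) = 2*q² (N(q) = q*(2*q) = 2*q²)
n(v, p) = -100 (n(v, p) = 5*(-20) = -100)
T(F) = -4 + F²/3 (T(F) = -4 + (F/(1/F))/3 = -4 + (F*F)/3 = -4 + F²/3)
(N(-41) + T(-6)) + n(-60, h(-3)) = (2*(-41)² + (-4 + (⅓)*(-6)²)) - 100 = (2*1681 + (-4 + (⅓)*36)) - 100 = (3362 + (-4 + 12)) - 100 = (3362 + 8) - 100 = 3370 - 100 = 3270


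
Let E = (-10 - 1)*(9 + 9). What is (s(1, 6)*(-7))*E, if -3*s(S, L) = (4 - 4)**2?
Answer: 0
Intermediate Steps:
s(S, L) = 0 (s(S, L) = -(4 - 4)**2/3 = -1/3*0**2 = -1/3*0 = 0)
E = -198 (E = -11*18 = -198)
(s(1, 6)*(-7))*E = (0*(-7))*(-198) = 0*(-198) = 0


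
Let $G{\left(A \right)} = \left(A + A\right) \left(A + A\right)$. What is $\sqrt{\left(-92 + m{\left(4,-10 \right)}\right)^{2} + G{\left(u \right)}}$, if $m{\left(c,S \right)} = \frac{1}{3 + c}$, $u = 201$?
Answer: $\frac{\sqrt{8332045}}{7} \approx 412.36$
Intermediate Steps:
$G{\left(A \right)} = 4 A^{2}$ ($G{\left(A \right)} = 2 A 2 A = 4 A^{2}$)
$\sqrt{\left(-92 + m{\left(4,-10 \right)}\right)^{2} + G{\left(u \right)}} = \sqrt{\left(-92 + \frac{1}{3 + 4}\right)^{2} + 4 \cdot 201^{2}} = \sqrt{\left(-92 + \frac{1}{7}\right)^{2} + 4 \cdot 40401} = \sqrt{\left(-92 + \frac{1}{7}\right)^{2} + 161604} = \sqrt{\left(- \frac{643}{7}\right)^{2} + 161604} = \sqrt{\frac{413449}{49} + 161604} = \sqrt{\frac{8332045}{49}} = \frac{\sqrt{8332045}}{7}$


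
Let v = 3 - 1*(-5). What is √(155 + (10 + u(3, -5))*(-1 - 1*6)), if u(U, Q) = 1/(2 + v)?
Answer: √8430/10 ≈ 9.1815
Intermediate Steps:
v = 8 (v = 3 + 5 = 8)
u(U, Q) = ⅒ (u(U, Q) = 1/(2 + 8) = 1/10 = ⅒)
√(155 + (10 + u(3, -5))*(-1 - 1*6)) = √(155 + (10 + ⅒)*(-1 - 1*6)) = √(155 + 101*(-1 - 6)/10) = √(155 + (101/10)*(-7)) = √(155 - 707/10) = √(843/10) = √8430/10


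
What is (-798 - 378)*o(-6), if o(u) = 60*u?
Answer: 423360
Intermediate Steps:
(-798 - 378)*o(-6) = (-798 - 378)*(60*(-6)) = -1176*(-360) = 423360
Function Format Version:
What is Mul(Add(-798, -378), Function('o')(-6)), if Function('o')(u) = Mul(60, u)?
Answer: 423360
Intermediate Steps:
Mul(Add(-798, -378), Function('o')(-6)) = Mul(Add(-798, -378), Mul(60, -6)) = Mul(-1176, -360) = 423360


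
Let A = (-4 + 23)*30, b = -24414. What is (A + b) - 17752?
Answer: -41596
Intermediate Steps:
A = 570 (A = 19*30 = 570)
(A + b) - 17752 = (570 - 24414) - 17752 = -23844 - 17752 = -41596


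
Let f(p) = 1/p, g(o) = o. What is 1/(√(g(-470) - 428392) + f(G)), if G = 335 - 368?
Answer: -33/467030719 - 1089*I*√428862/467030719 ≈ -7.0659e-8 - 0.001527*I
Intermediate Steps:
G = -33
1/(√(g(-470) - 428392) + f(G)) = 1/(√(-470 - 428392) + 1/(-33)) = 1/(√(-428862) - 1/33) = 1/(I*√428862 - 1/33) = 1/(-1/33 + I*√428862)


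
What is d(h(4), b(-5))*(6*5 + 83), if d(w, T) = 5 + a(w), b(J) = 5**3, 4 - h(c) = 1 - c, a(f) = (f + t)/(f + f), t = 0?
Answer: 1243/2 ≈ 621.50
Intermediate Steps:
a(f) = 1/2 (a(f) = (f + 0)/(f + f) = f/((2*f)) = f*(1/(2*f)) = 1/2)
h(c) = 3 + c (h(c) = 4 - (1 - c) = 4 + (-1 + c) = 3 + c)
b(J) = 125
d(w, T) = 11/2 (d(w, T) = 5 + 1/2 = 11/2)
d(h(4), b(-5))*(6*5 + 83) = 11*(6*5 + 83)/2 = 11*(30 + 83)/2 = (11/2)*113 = 1243/2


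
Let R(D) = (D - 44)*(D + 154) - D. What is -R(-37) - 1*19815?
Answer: -10375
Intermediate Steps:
R(D) = -D + (-44 + D)*(154 + D) (R(D) = (-44 + D)*(154 + D) - D = -D + (-44 + D)*(154 + D))
-R(-37) - 1*19815 = -(-6776 + (-37)**2 + 109*(-37)) - 1*19815 = -(-6776 + 1369 - 4033) - 19815 = -1*(-9440) - 19815 = 9440 - 19815 = -10375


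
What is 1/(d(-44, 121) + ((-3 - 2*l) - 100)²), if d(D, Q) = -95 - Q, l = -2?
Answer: 1/9585 ≈ 0.00010433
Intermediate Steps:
1/(d(-44, 121) + ((-3 - 2*l) - 100)²) = 1/((-95 - 1*121) + ((-3 - 2*(-2)) - 100)²) = 1/((-95 - 121) + ((-3 + 4) - 100)²) = 1/(-216 + (1 - 100)²) = 1/(-216 + (-99)²) = 1/(-216 + 9801) = 1/9585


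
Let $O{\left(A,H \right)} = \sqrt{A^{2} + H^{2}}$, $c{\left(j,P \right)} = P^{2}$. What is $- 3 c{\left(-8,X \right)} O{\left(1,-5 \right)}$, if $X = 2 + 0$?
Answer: $- 12 \sqrt{26} \approx -61.188$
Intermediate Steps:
$X = 2$
$- 3 c{\left(-8,X \right)} O{\left(1,-5 \right)} = - 3 \cdot 2^{2} \sqrt{1^{2} + \left(-5\right)^{2}} = \left(-3\right) 4 \sqrt{1 + 25} = - 12 \sqrt{26}$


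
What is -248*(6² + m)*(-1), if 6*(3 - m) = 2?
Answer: 28768/3 ≈ 9589.3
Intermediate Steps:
m = 8/3 (m = 3 - ⅙*2 = 3 - ⅓ = 8/3 ≈ 2.6667)
-248*(6² + m)*(-1) = -248*(6² + 8/3)*(-1) = -248*(36 + 8/3)*(-1) = -28768*(-1)/3 = -248*(-116/3) = 28768/3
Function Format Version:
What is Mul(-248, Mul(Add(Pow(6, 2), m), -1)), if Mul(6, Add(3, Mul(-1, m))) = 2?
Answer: Rational(28768, 3) ≈ 9589.3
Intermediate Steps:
m = Rational(8, 3) (m = Add(3, Mul(Rational(-1, 6), 2)) = Add(3, Rational(-1, 3)) = Rational(8, 3) ≈ 2.6667)
Mul(-248, Mul(Add(Pow(6, 2), m), -1)) = Mul(-248, Mul(Add(Pow(6, 2), Rational(8, 3)), -1)) = Mul(-248, Mul(Add(36, Rational(8, 3)), -1)) = Mul(-248, Mul(Rational(116, 3), -1)) = Mul(-248, Rational(-116, 3)) = Rational(28768, 3)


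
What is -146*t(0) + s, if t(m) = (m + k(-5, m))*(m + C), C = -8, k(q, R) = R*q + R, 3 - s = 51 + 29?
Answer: -77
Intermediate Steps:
s = -77 (s = 3 - (51 + 29) = 3 - 1*80 = 3 - 80 = -77)
k(q, R) = R + R*q
t(m) = -3*m*(-8 + m) (t(m) = (m + m*(1 - 5))*(m - 8) = (m + m*(-4))*(-8 + m) = (m - 4*m)*(-8 + m) = (-3*m)*(-8 + m) = -3*m*(-8 + m))
-146*t(0) + s = -438*0*(8 - 1*0) - 77 = -438*0*(8 + 0) - 77 = -438*0*8 - 77 = -146*0 - 77 = 0 - 77 = -77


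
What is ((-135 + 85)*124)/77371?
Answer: -6200/77371 ≈ -0.080133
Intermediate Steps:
((-135 + 85)*124)/77371 = -50*124*(1/77371) = -6200*1/77371 = -6200/77371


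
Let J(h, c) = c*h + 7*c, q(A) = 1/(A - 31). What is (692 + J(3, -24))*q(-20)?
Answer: -452/51 ≈ -8.8627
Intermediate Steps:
q(A) = 1/(-31 + A)
J(h, c) = 7*c + c*h
(692 + J(3, -24))*q(-20) = (692 - 24*(7 + 3))/(-31 - 20) = (692 - 24*10)/(-51) = (692 - 240)*(-1/51) = 452*(-1/51) = -452/51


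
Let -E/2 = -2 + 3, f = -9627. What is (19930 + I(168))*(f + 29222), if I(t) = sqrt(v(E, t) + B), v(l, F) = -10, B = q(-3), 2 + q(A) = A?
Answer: 390528350 + 19595*I*sqrt(15) ≈ 3.9053e+8 + 75891.0*I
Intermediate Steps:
q(A) = -2 + A
B = -5 (B = -2 - 3 = -5)
E = -2 (E = -2*(-2 + 3) = -2*1 = -2)
I(t) = I*sqrt(15) (I(t) = sqrt(-10 - 5) = sqrt(-15) = I*sqrt(15))
(19930 + I(168))*(f + 29222) = (19930 + I*sqrt(15))*(-9627 + 29222) = (19930 + I*sqrt(15))*19595 = 390528350 + 19595*I*sqrt(15)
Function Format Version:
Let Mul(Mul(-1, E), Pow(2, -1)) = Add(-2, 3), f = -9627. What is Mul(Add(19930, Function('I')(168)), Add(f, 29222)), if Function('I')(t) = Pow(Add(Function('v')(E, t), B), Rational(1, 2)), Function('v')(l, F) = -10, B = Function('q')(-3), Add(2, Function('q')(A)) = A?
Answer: Add(390528350, Mul(19595, I, Pow(15, Rational(1, 2)))) ≈ Add(3.9053e+8, Mul(75891., I))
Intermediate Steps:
Function('q')(A) = Add(-2, A)
B = -5 (B = Add(-2, -3) = -5)
E = -2 (E = Mul(-2, Add(-2, 3)) = Mul(-2, 1) = -2)
Function('I')(t) = Mul(I, Pow(15, Rational(1, 2))) (Function('I')(t) = Pow(Add(-10, -5), Rational(1, 2)) = Pow(-15, Rational(1, 2)) = Mul(I, Pow(15, Rational(1, 2))))
Mul(Add(19930, Function('I')(168)), Add(f, 29222)) = Mul(Add(19930, Mul(I, Pow(15, Rational(1, 2)))), Add(-9627, 29222)) = Mul(Add(19930, Mul(I, Pow(15, Rational(1, 2)))), 19595) = Add(390528350, Mul(19595, I, Pow(15, Rational(1, 2))))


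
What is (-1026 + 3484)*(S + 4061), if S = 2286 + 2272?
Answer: 21185502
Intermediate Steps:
S = 4558
(-1026 + 3484)*(S + 4061) = (-1026 + 3484)*(4558 + 4061) = 2458*8619 = 21185502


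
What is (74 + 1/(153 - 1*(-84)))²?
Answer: 307616521/56169 ≈ 5476.6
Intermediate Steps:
(74 + 1/(153 - 1*(-84)))² = (74 + 1/(153 + 84))² = (74 + 1/237)² = (17539/237)² = 307616521/56169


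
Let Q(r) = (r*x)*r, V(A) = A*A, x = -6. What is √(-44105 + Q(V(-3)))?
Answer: I*√44591 ≈ 211.17*I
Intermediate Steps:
V(A) = A²
Q(r) = -6*r² (Q(r) = (r*(-6))*r = (-6*r)*r = -6*r²)
√(-44105 + Q(V(-3))) = √(-44105 - 6*((-3)²)²) = √(-44105 - 6*9²) = √(-44105 - 6*81) = √(-44105 - 486) = √(-44591) = I*√44591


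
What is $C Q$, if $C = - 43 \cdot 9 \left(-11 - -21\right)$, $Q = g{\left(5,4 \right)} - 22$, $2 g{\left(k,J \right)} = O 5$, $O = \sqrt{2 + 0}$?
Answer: $85140 - 9675 \sqrt{2} \approx 71458.0$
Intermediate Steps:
$O = \sqrt{2} \approx 1.4142$
$g{\left(k,J \right)} = \frac{5 \sqrt{2}}{2}$ ($g{\left(k,J \right)} = \frac{\sqrt{2} \cdot 5}{2} = \frac{5 \sqrt{2}}{2}$)
$Q = -22 + \frac{5 \sqrt{2}}{2}$ ($Q = \frac{5 \sqrt{2}}{2} - 22 = -22 + \frac{5 \sqrt{2}}{2} \approx -18.464$)
$C = -3870$ ($C = - 387 \left(-11 + 21\right) = - 387 \cdot 10 = \left(-1\right) 3870 = -3870$)
$C Q = - 3870 \left(-22 + \frac{5 \sqrt{2}}{2}\right) = 85140 - 9675 \sqrt{2}$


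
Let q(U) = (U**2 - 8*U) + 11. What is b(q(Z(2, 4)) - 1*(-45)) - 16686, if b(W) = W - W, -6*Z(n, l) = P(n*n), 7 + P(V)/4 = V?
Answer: -16686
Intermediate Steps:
P(V) = -28 + 4*V
Z(n, l) = 14/3 - 2*n**2/3 (Z(n, l) = -(-28 + 4*(n*n))/6 = -(-28 + 4*n**2)/6 = 14/3 - 2*n**2/3)
q(U) = 11 + U**2 - 8*U
b(W) = 0
b(q(Z(2, 4)) - 1*(-45)) - 16686 = 0 - 16686 = -16686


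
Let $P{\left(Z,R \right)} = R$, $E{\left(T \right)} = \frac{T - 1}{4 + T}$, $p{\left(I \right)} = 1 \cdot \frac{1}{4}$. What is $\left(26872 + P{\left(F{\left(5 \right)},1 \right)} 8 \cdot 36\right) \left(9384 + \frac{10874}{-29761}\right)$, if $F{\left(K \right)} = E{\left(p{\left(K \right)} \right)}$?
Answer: $\frac{7584874066000}{29761} \approx 2.5486 \cdot 10^{8}$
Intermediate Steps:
$p{\left(I \right)} = \frac{1}{4}$ ($p{\left(I \right)} = 1 \cdot \frac{1}{4} = \frac{1}{4}$)
$E{\left(T \right)} = \frac{-1 + T}{4 + T}$
$F{\left(K \right)} = - \frac{3}{17}$ ($F{\left(K \right)} = \frac{-1 + \frac{1}{4}}{4 + \frac{1}{4}} = \frac{1}{\frac{17}{4}} \left(- \frac{3}{4}\right) = \frac{4}{17} \left(- \frac{3}{4}\right) = - \frac{3}{17}$)
$\left(26872 + P{\left(F{\left(5 \right)},1 \right)} 8 \cdot 36\right) \left(9384 + \frac{10874}{-29761}\right) = \left(26872 + 1 \cdot 8 \cdot 36\right) \left(9384 + \frac{10874}{-29761}\right) = \left(26872 + 8 \cdot 36\right) \left(9384 + 10874 \left(- \frac{1}{29761}\right)\right) = \left(26872 + 288\right) \left(9384 - \frac{10874}{29761}\right) = 27160 \cdot \frac{279266350}{29761} = \frac{7584874066000}{29761}$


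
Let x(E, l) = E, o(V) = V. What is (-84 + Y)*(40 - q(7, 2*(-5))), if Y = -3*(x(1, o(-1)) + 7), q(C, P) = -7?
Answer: -5076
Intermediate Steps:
Y = -24 (Y = -3*(1 + 7) = -3*8 = -24)
(-84 + Y)*(40 - q(7, 2*(-5))) = (-84 - 24)*(40 - 1*(-7)) = -108*(40 + 7) = -108*47 = -5076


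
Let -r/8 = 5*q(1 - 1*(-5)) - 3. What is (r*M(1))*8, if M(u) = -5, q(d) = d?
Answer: 8640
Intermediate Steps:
r = -216 (r = -8*(5*(1 - 1*(-5)) - 3) = -8*(5*(1 + 5) - 3) = -8*(5*6 - 3) = -8*(30 - 3) = -8*27 = -216)
(r*M(1))*8 = -216*(-5)*8 = 1080*8 = 8640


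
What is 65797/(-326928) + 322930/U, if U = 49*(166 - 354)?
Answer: -541739699/15365616 ≈ -35.257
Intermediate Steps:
U = -9212 (U = 49*(-188) = -9212)
65797/(-326928) + 322930/U = 65797/(-326928) + 322930/(-9212) = 65797*(-1/326928) + 322930*(-1/9212) = -65797/326928 - 161465/4606 = -541739699/15365616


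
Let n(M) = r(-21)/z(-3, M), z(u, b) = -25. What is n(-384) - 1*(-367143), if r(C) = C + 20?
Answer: 9178576/25 ≈ 3.6714e+5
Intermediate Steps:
r(C) = 20 + C
n(M) = 1/25 (n(M) = (20 - 21)/(-25) = -1*(-1/25) = 1/25)
n(-384) - 1*(-367143) = 1/25 - 1*(-367143) = 1/25 + 367143 = 9178576/25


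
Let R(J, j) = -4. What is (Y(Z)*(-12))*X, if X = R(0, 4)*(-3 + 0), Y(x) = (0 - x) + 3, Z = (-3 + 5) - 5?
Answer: -864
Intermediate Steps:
Z = -3 (Z = 2 - 5 = -3)
Y(x) = 3 - x (Y(x) = -x + 3 = 3 - x)
X = 12 (X = -4*(-3 + 0) = -4*(-3) = 12)
(Y(Z)*(-12))*X = ((3 - 1*(-3))*(-12))*12 = ((3 + 3)*(-12))*12 = (6*(-12))*12 = -72*12 = -864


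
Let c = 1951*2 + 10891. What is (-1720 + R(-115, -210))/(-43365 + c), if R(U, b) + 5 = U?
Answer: 460/7143 ≈ 0.064399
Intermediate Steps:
R(U, b) = -5 + U
c = 14793 (c = 3902 + 10891 = 14793)
(-1720 + R(-115, -210))/(-43365 + c) = (-1720 + (-5 - 115))/(-43365 + 14793) = (-1720 - 120)/(-28572) = -1840*(-1/28572) = 460/7143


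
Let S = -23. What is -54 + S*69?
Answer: -1641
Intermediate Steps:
-54 + S*69 = -54 - 23*69 = -54 - 1587 = -1641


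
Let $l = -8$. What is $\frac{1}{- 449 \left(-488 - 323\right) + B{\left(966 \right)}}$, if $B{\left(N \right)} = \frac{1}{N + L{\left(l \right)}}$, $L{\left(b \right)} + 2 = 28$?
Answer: $\frac{992}{361225889} \approx 2.7462 \cdot 10^{-6}$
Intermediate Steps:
$L{\left(b \right)} = 26$ ($L{\left(b \right)} = -2 + 28 = 26$)
$B{\left(N \right)} = \frac{1}{26 + N}$ ($B{\left(N \right)} = \frac{1}{N + 26} = \frac{1}{26 + N}$)
$\frac{1}{- 449 \left(-488 - 323\right) + B{\left(966 \right)}} = \frac{1}{- 449 \left(-488 - 323\right) + \frac{1}{26 + 966}} = \frac{1}{\left(-449\right) \left(-811\right) + \frac{1}{992}} = \frac{1}{364139 + \frac{1}{992}} = \frac{1}{\frac{361225889}{992}} = \frac{992}{361225889}$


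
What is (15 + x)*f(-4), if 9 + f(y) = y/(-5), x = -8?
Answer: -287/5 ≈ -57.400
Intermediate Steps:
f(y) = -9 - y/5 (f(y) = -9 + y/(-5) = -9 + y*(-1/5) = -9 - y/5)
(15 + x)*f(-4) = (15 - 8)*(-9 - 1/5*(-4)) = 7*(-9 + 4/5) = 7*(-41/5) = -287/5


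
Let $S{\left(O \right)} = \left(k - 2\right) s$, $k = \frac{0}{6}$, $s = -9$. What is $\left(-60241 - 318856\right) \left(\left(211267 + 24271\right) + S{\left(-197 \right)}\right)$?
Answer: $-89298572932$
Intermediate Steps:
$k = 0$ ($k = 0 \cdot \frac{1}{6} = 0$)
$S{\left(O \right)} = 18$ ($S{\left(O \right)} = \left(0 - 2\right) \left(-9\right) = \left(-2\right) \left(-9\right) = 18$)
$\left(-60241 - 318856\right) \left(\left(211267 + 24271\right) + S{\left(-197 \right)}\right) = \left(-60241 - 318856\right) \left(\left(211267 + 24271\right) + 18\right) = - 379097 \left(235538 + 18\right) = \left(-379097\right) 235556 = -89298572932$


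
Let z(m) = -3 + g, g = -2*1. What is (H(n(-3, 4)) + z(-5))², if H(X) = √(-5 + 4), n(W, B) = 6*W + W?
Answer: (5 - I)² ≈ 24.0 - 10.0*I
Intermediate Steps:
n(W, B) = 7*W
H(X) = I (H(X) = √(-1) = I)
g = -2
z(m) = -5 (z(m) = -3 - 2 = -5)
(H(n(-3, 4)) + z(-5))² = (I - 5)² = (-5 + I)²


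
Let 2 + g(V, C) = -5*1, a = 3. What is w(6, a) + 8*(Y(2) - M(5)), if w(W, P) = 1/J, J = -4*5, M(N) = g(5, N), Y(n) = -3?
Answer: 639/20 ≈ 31.950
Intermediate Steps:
g(V, C) = -7 (g(V, C) = -2 - 5*1 = -2 - 5 = -7)
M(N) = -7
J = -20
w(W, P) = -1/20 (w(W, P) = 1/(-20) = -1/20)
w(6, a) + 8*(Y(2) - M(5)) = -1/20 + 8*(-3 - 1*(-7)) = -1/20 + 8*(-3 + 7) = -1/20 + 8*4 = -1/20 + 32 = 639/20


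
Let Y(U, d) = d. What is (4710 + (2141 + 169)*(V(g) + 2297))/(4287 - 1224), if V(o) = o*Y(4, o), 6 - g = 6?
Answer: 1770260/1021 ≈ 1733.8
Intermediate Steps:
g = 0 (g = 6 - 1*6 = 6 - 6 = 0)
V(o) = o² (V(o) = o*o = o²)
(4710 + (2141 + 169)*(V(g) + 2297))/(4287 - 1224) = (4710 + (2141 + 169)*(0² + 2297))/(4287 - 1224) = (4710 + 2310*(0 + 2297))/3063 = (4710 + 2310*2297)*(1/3063) = (4710 + 5306070)*(1/3063) = 5310780*(1/3063) = 1770260/1021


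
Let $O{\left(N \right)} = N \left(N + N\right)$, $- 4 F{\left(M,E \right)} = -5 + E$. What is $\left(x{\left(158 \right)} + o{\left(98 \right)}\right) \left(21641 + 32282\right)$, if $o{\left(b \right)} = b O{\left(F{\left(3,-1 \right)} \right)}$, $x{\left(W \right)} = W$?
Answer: $32299877$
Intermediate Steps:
$F{\left(M,E \right)} = \frac{5}{4} - \frac{E}{4}$ ($F{\left(M,E \right)} = - \frac{-5 + E}{4} = \frac{5}{4} - \frac{E}{4}$)
$O{\left(N \right)} = 2 N^{2}$ ($O{\left(N \right)} = N 2 N = 2 N^{2}$)
$o{\left(b \right)} = \frac{9 b}{2}$ ($o{\left(b \right)} = b 2 \left(\frac{5}{4} - - \frac{1}{4}\right)^{2} = b 2 \left(\frac{5}{4} + \frac{1}{4}\right)^{2} = b 2 \left(\frac{3}{2}\right)^{2} = b 2 \cdot \frac{9}{4} = b \frac{9}{2} = \frac{9 b}{2}$)
$\left(x{\left(158 \right)} + o{\left(98 \right)}\right) \left(21641 + 32282\right) = \left(158 + \frac{9}{2} \cdot 98\right) \left(21641 + 32282\right) = \left(158 + 441\right) 53923 = 599 \cdot 53923 = 32299877$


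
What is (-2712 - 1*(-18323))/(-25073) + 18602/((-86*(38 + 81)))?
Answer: -313085460/128298541 ≈ -2.4403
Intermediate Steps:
(-2712 - 1*(-18323))/(-25073) + 18602/((-86*(38 + 81))) = (-2712 + 18323)*(-1/25073) + 18602/((-86*119)) = 15611*(-1/25073) + 18602/(-10234) = -15611/25073 + 18602*(-1/10234) = -15611/25073 - 9301/5117 = -313085460/128298541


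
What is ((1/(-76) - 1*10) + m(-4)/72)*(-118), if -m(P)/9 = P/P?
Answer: 90919/76 ≈ 1196.3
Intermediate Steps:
m(P) = -9 (m(P) = -9*P/P = -9*1 = -9)
((1/(-76) - 1*10) + m(-4)/72)*(-118) = ((1/(-76) - 1*10) - 9/72)*(-118) = ((-1/76 - 10) - 9*1/72)*(-118) = (-761/76 - ⅛)*(-118) = -1541/152*(-118) = 90919/76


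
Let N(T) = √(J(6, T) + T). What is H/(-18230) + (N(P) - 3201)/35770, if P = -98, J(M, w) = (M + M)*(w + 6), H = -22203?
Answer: 36792354/32604355 + I*√1202/35770 ≈ 1.1284 + 0.00096924*I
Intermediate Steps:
J(M, w) = 2*M*(6 + w) (J(M, w) = (2*M)*(6 + w) = 2*M*(6 + w))
N(T) = √(72 + 13*T) (N(T) = √(2*6*(6 + T) + T) = √((72 + 12*T) + T) = √(72 + 13*T))
H/(-18230) + (N(P) - 3201)/35770 = -22203/(-18230) + (√(72 + 13*(-98)) - 3201)/35770 = -22203*(-1/18230) + (√(72 - 1274) - 3201)*(1/35770) = 22203/18230 + (√(-1202) - 3201)*(1/35770) = 22203/18230 + (I*√1202 - 3201)*(1/35770) = 22203/18230 + (-3201 + I*√1202)*(1/35770) = 22203/18230 + (-3201/35770 + I*√1202/35770) = 36792354/32604355 + I*√1202/35770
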